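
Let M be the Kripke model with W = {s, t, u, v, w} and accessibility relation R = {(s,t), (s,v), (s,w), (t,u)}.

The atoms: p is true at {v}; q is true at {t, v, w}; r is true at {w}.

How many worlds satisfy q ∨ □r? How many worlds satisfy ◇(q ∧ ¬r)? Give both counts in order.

4 and 1

For q ∨ □r:
s: q is F, □r is F. ✗
t: q is T, □r is F. ✓
u: q is F, □r is T. ✓
v: q is T, □r is T. ✓
w: q is T, □r is T. ✓
— 4 worlds.
For ◇(q ∧ ¬r):
s: successors {t, v, w}; q ∧ ¬r there: t:T, v:T, w:F. ✓
t: successors {u}; q ∧ ¬r there: u:F. ✗
u: no successors, so ◇(q ∧ ¬r) fails. ✗
v: no successors, so ◇(q ∧ ¬r) fails. ✗
w: no successors, so ◇(q ∧ ¬r) fails. ✗
— 1 world.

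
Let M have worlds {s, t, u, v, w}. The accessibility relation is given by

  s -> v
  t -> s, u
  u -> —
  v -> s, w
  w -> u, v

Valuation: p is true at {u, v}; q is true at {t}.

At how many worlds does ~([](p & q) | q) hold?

3

s: [](p & q) | q is F. ✓
t: [](p & q) | q is T. ✗
u: [](p & q) | q is T. ✗
v: [](p & q) | q is F. ✓
w: [](p & q) | q is F. ✓
Satisfying worlds: {s, v, w}.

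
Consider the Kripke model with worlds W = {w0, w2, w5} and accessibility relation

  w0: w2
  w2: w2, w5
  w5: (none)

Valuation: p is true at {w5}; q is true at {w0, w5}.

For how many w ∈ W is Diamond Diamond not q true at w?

w0: successors {w2}; Diamond not q there: w2:T. ✓
w2: successors {w2, w5}; Diamond not q there: w2:T, w5:F. ✓
w5: no successors, so Diamond Diamond not q fails. ✗
Satisfying worlds: {w0, w2}.

2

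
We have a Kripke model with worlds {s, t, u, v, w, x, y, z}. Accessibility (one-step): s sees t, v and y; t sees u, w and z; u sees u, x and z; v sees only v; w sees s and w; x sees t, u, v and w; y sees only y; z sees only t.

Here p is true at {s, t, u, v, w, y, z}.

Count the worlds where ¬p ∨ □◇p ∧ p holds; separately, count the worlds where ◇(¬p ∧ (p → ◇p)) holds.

For ¬p ∨ □◇p ∧ p:
s: ¬p is F, □◇p ∧ p is T. ✓
t: ¬p is F, □◇p ∧ p is T. ✓
u: ¬p is F, □◇p ∧ p is T. ✓
v: ¬p is F, □◇p ∧ p is T. ✓
w: ¬p is F, □◇p ∧ p is T. ✓
x: ¬p is T, □◇p ∧ p is F. ✓
y: ¬p is F, □◇p ∧ p is T. ✓
z: ¬p is F, □◇p ∧ p is T. ✓
— 8 worlds.
For ◇(¬p ∧ (p → ◇p)):
s: successors {t, v, y}; ¬p ∧ (p → ◇p) there: t:F, v:F, y:F. ✗
t: successors {u, w, z}; ¬p ∧ (p → ◇p) there: u:F, w:F, z:F. ✗
u: successors {u, x, z}; ¬p ∧ (p → ◇p) there: u:F, x:T, z:F. ✓
v: successors {v}; ¬p ∧ (p → ◇p) there: v:F. ✗
w: successors {s, w}; ¬p ∧ (p → ◇p) there: s:F, w:F. ✗
x: successors {t, u, v, w}; ¬p ∧ (p → ◇p) there: t:F, u:F, v:F, w:F. ✗
y: successors {y}; ¬p ∧ (p → ◇p) there: y:F. ✗
z: successors {t}; ¬p ∧ (p → ◇p) there: t:F. ✗
— 1 world.

8 and 1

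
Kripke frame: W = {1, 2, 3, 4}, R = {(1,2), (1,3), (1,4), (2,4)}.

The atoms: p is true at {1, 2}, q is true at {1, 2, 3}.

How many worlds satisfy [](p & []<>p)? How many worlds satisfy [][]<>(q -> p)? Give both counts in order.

2 and 3

For [](p & []<>p):
1: successors {2, 3, 4}; p & []<>p there: 2:F, 3:F, 4:F. ✗
2: successors {4}; p & []<>p there: 4:F. ✗
3: no successors, so [](p & []<>p) holds vacuously. ✓
4: no successors, so [](p & []<>p) holds vacuously. ✓
— 2 worlds.
For [][]<>(q -> p):
1: successors {2, 3, 4}; []<>(q -> p) there: 2:F, 3:T, 4:T. ✗
2: successors {4}; []<>(q -> p) there: 4:T. ✓
3: no successors, so [][]<>(q -> p) holds vacuously. ✓
4: no successors, so [][]<>(q -> p) holds vacuously. ✓
— 3 worlds.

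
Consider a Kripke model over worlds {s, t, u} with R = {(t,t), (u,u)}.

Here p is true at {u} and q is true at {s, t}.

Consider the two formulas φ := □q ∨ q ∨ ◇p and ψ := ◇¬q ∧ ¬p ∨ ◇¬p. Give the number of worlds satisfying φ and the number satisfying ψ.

3 and 1

For □q ∨ q ∨ ◇p:
s: □q ∨ q is T, ◇p is F. ✓
t: □q ∨ q is T, ◇p is F. ✓
u: □q ∨ q is F, ◇p is T. ✓
— 3 worlds.
For ◇¬q ∧ ¬p ∨ ◇¬p:
s: ◇¬q ∧ ¬p is F, ◇¬p is F. ✗
t: ◇¬q ∧ ¬p is F, ◇¬p is T. ✓
u: ◇¬q ∧ ¬p is F, ◇¬p is F. ✗
— 1 world.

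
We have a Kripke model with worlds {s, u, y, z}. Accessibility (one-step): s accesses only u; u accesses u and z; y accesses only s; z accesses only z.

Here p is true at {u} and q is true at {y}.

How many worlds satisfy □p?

1

s: successors {u}; p there: u:T. ✓
u: successors {u, z}; p there: u:T, z:F. ✗
y: successors {s}; p there: s:F. ✗
z: successors {z}; p there: z:F. ✗
Satisfying worlds: {s}.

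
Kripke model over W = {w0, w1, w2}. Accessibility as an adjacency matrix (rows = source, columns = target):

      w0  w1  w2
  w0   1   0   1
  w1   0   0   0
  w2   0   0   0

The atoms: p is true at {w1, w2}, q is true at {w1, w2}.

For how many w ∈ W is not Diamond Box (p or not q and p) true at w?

2

w0: Diamond Box (p or not q and p) is T. ✗
w1: Diamond Box (p or not q and p) is F. ✓
w2: Diamond Box (p or not q and p) is F. ✓
Satisfying worlds: {w1, w2}.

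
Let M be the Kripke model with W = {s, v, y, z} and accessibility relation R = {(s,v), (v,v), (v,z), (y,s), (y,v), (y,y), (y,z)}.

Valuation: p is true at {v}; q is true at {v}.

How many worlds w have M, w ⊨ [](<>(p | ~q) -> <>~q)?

s: successors {v}; <>(p | ~q) -> <>~q there: v:T. ✓
v: successors {v, z}; <>(p | ~q) -> <>~q there: v:T, z:T. ✓
y: successors {s, v, y, z}; <>(p | ~q) -> <>~q there: s:F, v:T, y:T, z:T. ✗
z: no successors, so [](<>(p | ~q) -> <>~q) holds vacuously. ✓
Satisfying worlds: {s, v, z}.

3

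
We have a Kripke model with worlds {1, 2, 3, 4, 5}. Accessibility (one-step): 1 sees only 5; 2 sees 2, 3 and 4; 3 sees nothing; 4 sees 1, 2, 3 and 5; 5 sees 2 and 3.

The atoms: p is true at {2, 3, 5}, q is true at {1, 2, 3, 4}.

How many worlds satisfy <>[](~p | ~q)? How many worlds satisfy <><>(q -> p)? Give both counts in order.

For <>[](~p | ~q):
1: successors {5}; [](~p | ~q) there: 5:F. ✗
2: successors {2, 3, 4}; [](~p | ~q) there: 2:F, 3:T, 4:F. ✓
3: no successors, so <>[](~p | ~q) fails. ✗
4: successors {1, 2, 3, 5}; [](~p | ~q) there: 1:T, 2:F, 3:T, 5:F. ✓
5: successors {2, 3}; [](~p | ~q) there: 2:F, 3:T. ✓
— 3 worlds.
For <><>(q -> p):
1: successors {5}; <>(q -> p) there: 5:T. ✓
2: successors {2, 3, 4}; <>(q -> p) there: 2:T, 3:F, 4:T. ✓
3: no successors, so <><>(q -> p) fails. ✗
4: successors {1, 2, 3, 5}; <>(q -> p) there: 1:T, 2:T, 3:F, 5:T. ✓
5: successors {2, 3}; <>(q -> p) there: 2:T, 3:F. ✓
— 4 worlds.

3 and 4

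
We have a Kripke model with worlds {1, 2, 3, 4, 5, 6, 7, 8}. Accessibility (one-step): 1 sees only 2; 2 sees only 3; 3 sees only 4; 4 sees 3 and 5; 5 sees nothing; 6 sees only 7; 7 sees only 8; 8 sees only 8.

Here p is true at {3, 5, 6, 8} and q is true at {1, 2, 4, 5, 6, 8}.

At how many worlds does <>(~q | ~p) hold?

1: successors {2}; ~q | ~p there: 2:T. ✓
2: successors {3}; ~q | ~p there: 3:T. ✓
3: successors {4}; ~q | ~p there: 4:T. ✓
4: successors {3, 5}; ~q | ~p there: 3:T, 5:F. ✓
5: no successors, so <>(~q | ~p) fails. ✗
6: successors {7}; ~q | ~p there: 7:T. ✓
7: successors {8}; ~q | ~p there: 8:F. ✗
8: successors {8}; ~q | ~p there: 8:F. ✗
Satisfying worlds: {1, 2, 3, 4, 6}.

5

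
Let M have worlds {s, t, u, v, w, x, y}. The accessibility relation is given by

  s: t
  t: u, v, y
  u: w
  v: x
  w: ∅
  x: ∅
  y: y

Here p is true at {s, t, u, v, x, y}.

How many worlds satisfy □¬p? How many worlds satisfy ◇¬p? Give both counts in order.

For □¬p:
s: successors {t}; ¬p there: t:F. ✗
t: successors {u, v, y}; ¬p there: u:F, v:F, y:F. ✗
u: successors {w}; ¬p there: w:T. ✓
v: successors {x}; ¬p there: x:F. ✗
w: no successors, so □¬p holds vacuously. ✓
x: no successors, so □¬p holds vacuously. ✓
y: successors {y}; ¬p there: y:F. ✗
— 3 worlds.
For ◇¬p:
s: successors {t}; ¬p there: t:F. ✗
t: successors {u, v, y}; ¬p there: u:F, v:F, y:F. ✗
u: successors {w}; ¬p there: w:T. ✓
v: successors {x}; ¬p there: x:F. ✗
w: no successors, so ◇¬p fails. ✗
x: no successors, so ◇¬p fails. ✗
y: successors {y}; ¬p there: y:F. ✗
— 1 world.

3 and 1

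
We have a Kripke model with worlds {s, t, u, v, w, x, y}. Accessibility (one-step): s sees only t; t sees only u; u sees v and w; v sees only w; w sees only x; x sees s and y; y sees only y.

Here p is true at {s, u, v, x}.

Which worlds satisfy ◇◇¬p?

s: successors {t}; ◇¬p there: t:F. ✗
t: successors {u}; ◇¬p there: u:T. ✓
u: successors {v, w}; ◇¬p there: v:T, w:F. ✓
v: successors {w}; ◇¬p there: w:F. ✗
w: successors {x}; ◇¬p there: x:T. ✓
x: successors {s, y}; ◇¬p there: s:T, y:T. ✓
y: successors {y}; ◇¬p there: y:T. ✓

{t, u, w, x, y}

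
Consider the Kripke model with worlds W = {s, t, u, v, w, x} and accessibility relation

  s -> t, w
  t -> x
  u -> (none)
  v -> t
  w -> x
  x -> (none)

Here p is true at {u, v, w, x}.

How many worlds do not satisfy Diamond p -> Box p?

s: Diamond p is T, Box p is F. ✗
t: Diamond p is T, Box p is T. ✓
u: Diamond p is F, Box p is T. ✓
v: Diamond p is F, Box p is F. ✓
w: Diamond p is T, Box p is T. ✓
x: Diamond p is F, Box p is T. ✓
Satisfying worlds: {t, u, v, w, x}.
So Diamond p -> Box p fails at the other 1 world.

1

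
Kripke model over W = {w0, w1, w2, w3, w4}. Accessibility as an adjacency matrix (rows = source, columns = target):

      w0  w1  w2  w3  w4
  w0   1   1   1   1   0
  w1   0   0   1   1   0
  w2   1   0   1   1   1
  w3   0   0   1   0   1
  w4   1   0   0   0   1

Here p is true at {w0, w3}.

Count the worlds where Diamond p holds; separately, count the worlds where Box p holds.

4 and 0

For Diamond p:
w0: successors {w0, w1, w2, w3}; p there: w0:T, w1:F, w2:F, w3:T. ✓
w1: successors {w2, w3}; p there: w2:F, w3:T. ✓
w2: successors {w0, w2, w3, w4}; p there: w0:T, w2:F, w3:T, w4:F. ✓
w3: successors {w2, w4}; p there: w2:F, w4:F. ✗
w4: successors {w0, w4}; p there: w0:T, w4:F. ✓
— 4 worlds.
For Box p:
w0: successors {w0, w1, w2, w3}; p there: w0:T, w1:F, w2:F, w3:T. ✗
w1: successors {w2, w3}; p there: w2:F, w3:T. ✗
w2: successors {w0, w2, w3, w4}; p there: w0:T, w2:F, w3:T, w4:F. ✗
w3: successors {w2, w4}; p there: w2:F, w4:F. ✗
w4: successors {w0, w4}; p there: w0:T, w4:F. ✗
— 0 worlds.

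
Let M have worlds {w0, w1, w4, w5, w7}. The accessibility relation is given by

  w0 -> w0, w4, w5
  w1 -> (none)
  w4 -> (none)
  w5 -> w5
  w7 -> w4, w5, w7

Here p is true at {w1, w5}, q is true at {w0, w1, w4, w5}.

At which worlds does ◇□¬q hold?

{w0, w7}

w0: successors {w0, w4, w5}; □¬q there: w0:F, w4:T, w5:F. ✓
w1: no successors, so ◇□¬q fails. ✗
w4: no successors, so ◇□¬q fails. ✗
w5: successors {w5}; □¬q there: w5:F. ✗
w7: successors {w4, w5, w7}; □¬q there: w4:T, w5:F, w7:F. ✓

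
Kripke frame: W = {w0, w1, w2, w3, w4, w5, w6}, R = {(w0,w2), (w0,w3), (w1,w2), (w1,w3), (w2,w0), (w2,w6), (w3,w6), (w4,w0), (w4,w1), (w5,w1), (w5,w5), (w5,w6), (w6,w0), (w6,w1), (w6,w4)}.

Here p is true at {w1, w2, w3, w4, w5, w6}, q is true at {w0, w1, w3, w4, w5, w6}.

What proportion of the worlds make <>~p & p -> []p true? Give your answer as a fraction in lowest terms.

w0: <>~p & p is F, []p is T. ✓
w1: <>~p & p is F, []p is T. ✓
w2: <>~p & p is T, []p is F. ✗
w3: <>~p & p is F, []p is T. ✓
w4: <>~p & p is T, []p is F. ✗
w5: <>~p & p is F, []p is T. ✓
w6: <>~p & p is T, []p is F. ✗
That's 4 of 7 worlds, so 4/7.

4/7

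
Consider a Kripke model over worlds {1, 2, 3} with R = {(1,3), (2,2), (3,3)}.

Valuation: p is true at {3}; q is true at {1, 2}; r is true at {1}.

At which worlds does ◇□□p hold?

{1, 3}

1: successors {3}; □□p there: 3:T. ✓
2: successors {2}; □□p there: 2:F. ✗
3: successors {3}; □□p there: 3:T. ✓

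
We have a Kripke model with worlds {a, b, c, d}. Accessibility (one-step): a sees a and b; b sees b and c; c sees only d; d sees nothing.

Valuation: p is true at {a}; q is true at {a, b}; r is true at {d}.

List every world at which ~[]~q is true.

a: []~q is F. ✓
b: []~q is F. ✓
c: []~q is T. ✗
d: []~q is T. ✗

{a, b}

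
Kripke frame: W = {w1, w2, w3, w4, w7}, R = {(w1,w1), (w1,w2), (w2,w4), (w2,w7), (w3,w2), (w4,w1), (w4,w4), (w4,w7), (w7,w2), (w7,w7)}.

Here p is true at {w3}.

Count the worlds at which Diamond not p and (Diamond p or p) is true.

w1: Diamond not p is T, Diamond p or p is F. ✗
w2: Diamond not p is T, Diamond p or p is F. ✗
w3: Diamond not p is T, Diamond p or p is T. ✓
w4: Diamond not p is T, Diamond p or p is F. ✗
w7: Diamond not p is T, Diamond p or p is F. ✗
Satisfying worlds: {w3}.

1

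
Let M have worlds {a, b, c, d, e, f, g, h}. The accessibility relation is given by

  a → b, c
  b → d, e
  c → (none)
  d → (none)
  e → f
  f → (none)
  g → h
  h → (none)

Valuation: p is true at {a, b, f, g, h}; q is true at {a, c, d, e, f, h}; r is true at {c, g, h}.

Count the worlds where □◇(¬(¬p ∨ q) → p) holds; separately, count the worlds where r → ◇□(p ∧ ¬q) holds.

4 and 6

For □◇(¬(¬p ∨ q) → p):
a: successors {b, c}; ◇(¬(¬p ∨ q) → p) there: b:T, c:F. ✗
b: successors {d, e}; ◇(¬(¬p ∨ q) → p) there: d:F, e:T. ✗
c: no successors, so □◇(¬(¬p ∨ q) → p) holds vacuously. ✓
d: no successors, so □◇(¬(¬p ∨ q) → p) holds vacuously. ✓
e: successors {f}; ◇(¬(¬p ∨ q) → p) there: f:F. ✗
f: no successors, so □◇(¬(¬p ∨ q) → p) holds vacuously. ✓
g: successors {h}; ◇(¬(¬p ∨ q) → p) there: h:F. ✗
h: no successors, so □◇(¬(¬p ∨ q) → p) holds vacuously. ✓
— 4 worlds.
For r → ◇□(p ∧ ¬q):
a: r is F, ◇□(p ∧ ¬q) is T. ✓
b: r is F, ◇□(p ∧ ¬q) is T. ✓
c: r is T, ◇□(p ∧ ¬q) is F. ✗
d: r is F, ◇□(p ∧ ¬q) is F. ✓
e: r is F, ◇□(p ∧ ¬q) is T. ✓
f: r is F, ◇□(p ∧ ¬q) is F. ✓
g: r is T, ◇□(p ∧ ¬q) is T. ✓
h: r is T, ◇□(p ∧ ¬q) is F. ✗
— 6 worlds.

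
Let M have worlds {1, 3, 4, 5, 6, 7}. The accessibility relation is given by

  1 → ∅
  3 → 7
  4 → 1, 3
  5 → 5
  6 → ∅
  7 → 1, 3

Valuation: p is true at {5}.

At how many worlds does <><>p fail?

1: no successors, so <><>p fails. ✗
3: successors {7}; <>p there: 7:F. ✗
4: successors {1, 3}; <>p there: 1:F, 3:F. ✗
5: successors {5}; <>p there: 5:T. ✓
6: no successors, so <><>p fails. ✗
7: successors {1, 3}; <>p there: 1:F, 3:F. ✗
Satisfying worlds: {5}.
So <><>p fails at the other 5 worlds.

5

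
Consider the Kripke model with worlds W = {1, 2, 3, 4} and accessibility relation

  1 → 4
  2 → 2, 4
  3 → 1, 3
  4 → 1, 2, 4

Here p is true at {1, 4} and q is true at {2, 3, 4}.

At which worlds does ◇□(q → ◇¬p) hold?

1: successors {4}; □(q → ◇¬p) there: 4:T. ✓
2: successors {2, 4}; □(q → ◇¬p) there: 2:T, 4:T. ✓
3: successors {1, 3}; □(q → ◇¬p) there: 1:T, 3:T. ✓
4: successors {1, 2, 4}; □(q → ◇¬p) there: 1:T, 2:T, 4:T. ✓

{1, 2, 3, 4}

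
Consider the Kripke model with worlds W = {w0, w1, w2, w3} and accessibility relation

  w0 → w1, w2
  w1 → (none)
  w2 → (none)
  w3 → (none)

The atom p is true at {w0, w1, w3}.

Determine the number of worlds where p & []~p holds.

2

w0: p is T, []~p is F. ✗
w1: p is T, []~p is T. ✓
w2: p is F, []~p is T. ✗
w3: p is T, []~p is T. ✓
Satisfying worlds: {w1, w3}.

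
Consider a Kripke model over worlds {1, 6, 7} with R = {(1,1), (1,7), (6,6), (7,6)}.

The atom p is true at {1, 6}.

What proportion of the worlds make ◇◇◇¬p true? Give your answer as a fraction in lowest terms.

1/3

1: successors {1, 7}; ◇◇¬p there: 1:T, 7:F. ✓
6: successors {6}; ◇◇¬p there: 6:F. ✗
7: successors {6}; ◇◇¬p there: 6:F. ✗
That's 1 of 3 worlds, so 1/3.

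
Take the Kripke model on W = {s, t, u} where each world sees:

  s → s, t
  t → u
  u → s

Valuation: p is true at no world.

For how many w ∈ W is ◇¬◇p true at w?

s: successors {s, t}; ¬◇p there: s:T, t:T. ✓
t: successors {u}; ¬◇p there: u:T. ✓
u: successors {s}; ¬◇p there: s:T. ✓
Satisfying worlds: {s, t, u}.

3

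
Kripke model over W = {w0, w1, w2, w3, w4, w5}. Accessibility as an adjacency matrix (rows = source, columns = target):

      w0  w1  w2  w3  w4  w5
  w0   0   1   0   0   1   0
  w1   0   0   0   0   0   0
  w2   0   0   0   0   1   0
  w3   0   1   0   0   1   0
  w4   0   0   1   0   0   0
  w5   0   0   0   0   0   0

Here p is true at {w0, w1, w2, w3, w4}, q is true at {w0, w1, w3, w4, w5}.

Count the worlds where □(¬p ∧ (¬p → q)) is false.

w0: successors {w1, w4}; ¬p ∧ (¬p → q) there: w1:F, w4:F. ✗
w1: no successors, so □(¬p ∧ (¬p → q)) holds vacuously. ✓
w2: successors {w4}; ¬p ∧ (¬p → q) there: w4:F. ✗
w3: successors {w1, w4}; ¬p ∧ (¬p → q) there: w1:F, w4:F. ✗
w4: successors {w2}; ¬p ∧ (¬p → q) there: w2:F. ✗
w5: no successors, so □(¬p ∧ (¬p → q)) holds vacuously. ✓
Satisfying worlds: {w1, w5}.
So □(¬p ∧ (¬p → q)) fails at the other 4 worlds.

4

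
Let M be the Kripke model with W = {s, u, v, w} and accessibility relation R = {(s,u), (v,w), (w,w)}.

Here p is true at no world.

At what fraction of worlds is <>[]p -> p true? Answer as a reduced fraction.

3/4

s: <>[]p is T, p is F. ✗
u: <>[]p is F, p is F. ✓
v: <>[]p is F, p is F. ✓
w: <>[]p is F, p is F. ✓
That's 3 of 4 worlds, so 3/4.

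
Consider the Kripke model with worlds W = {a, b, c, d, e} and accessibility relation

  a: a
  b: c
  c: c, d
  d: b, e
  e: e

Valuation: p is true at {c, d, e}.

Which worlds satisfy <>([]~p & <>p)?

∅

a: successors {a}; []~p & <>p there: a:F. ✗
b: successors {c}; []~p & <>p there: c:F. ✗
c: successors {c, d}; []~p & <>p there: c:F, d:F. ✗
d: successors {b, e}; []~p & <>p there: b:F, e:F. ✗
e: successors {e}; []~p & <>p there: e:F. ✗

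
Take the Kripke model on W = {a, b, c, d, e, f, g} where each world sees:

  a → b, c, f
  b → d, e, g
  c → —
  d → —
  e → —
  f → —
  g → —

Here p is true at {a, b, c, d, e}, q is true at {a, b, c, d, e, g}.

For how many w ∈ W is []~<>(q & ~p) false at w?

a: successors {b, c, f}; ~<>(q & ~p) there: b:F, c:T, f:T. ✗
b: successors {d, e, g}; ~<>(q & ~p) there: d:T, e:T, g:T. ✓
c: no successors, so []~<>(q & ~p) holds vacuously. ✓
d: no successors, so []~<>(q & ~p) holds vacuously. ✓
e: no successors, so []~<>(q & ~p) holds vacuously. ✓
f: no successors, so []~<>(q & ~p) holds vacuously. ✓
g: no successors, so []~<>(q & ~p) holds vacuously. ✓
Satisfying worlds: {b, c, d, e, f, g}.
So []~<>(q & ~p) fails at the other 1 world.

1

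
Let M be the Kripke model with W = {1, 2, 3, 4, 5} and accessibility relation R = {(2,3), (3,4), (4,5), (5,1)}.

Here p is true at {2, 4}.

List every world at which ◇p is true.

1: no successors, so ◇p fails. ✗
2: successors {3}; p there: 3:F. ✗
3: successors {4}; p there: 4:T. ✓
4: successors {5}; p there: 5:F. ✗
5: successors {1}; p there: 1:F. ✗

{3}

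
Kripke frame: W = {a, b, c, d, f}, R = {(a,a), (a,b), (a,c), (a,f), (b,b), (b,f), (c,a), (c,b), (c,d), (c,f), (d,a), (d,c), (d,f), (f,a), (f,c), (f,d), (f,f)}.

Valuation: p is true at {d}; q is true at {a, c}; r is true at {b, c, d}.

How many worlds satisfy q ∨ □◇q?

a: q is T, □◇q is F. ✓
b: q is F, □◇q is F. ✗
c: q is T, □◇q is F. ✓
d: q is F, □◇q is T. ✓
f: q is F, □◇q is T. ✓
Satisfying worlds: {a, c, d, f}.

4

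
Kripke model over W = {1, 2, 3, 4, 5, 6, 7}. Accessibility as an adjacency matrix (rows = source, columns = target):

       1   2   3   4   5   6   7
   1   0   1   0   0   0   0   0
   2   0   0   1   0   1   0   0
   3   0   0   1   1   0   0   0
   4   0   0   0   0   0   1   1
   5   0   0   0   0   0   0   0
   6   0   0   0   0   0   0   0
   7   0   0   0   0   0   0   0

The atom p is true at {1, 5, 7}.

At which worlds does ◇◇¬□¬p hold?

1: successors {2}; ◇¬□¬p there: 2:F. ✗
2: successors {3, 5}; ◇¬□¬p there: 3:T, 5:F. ✓
3: successors {3, 4}; ◇¬□¬p there: 3:T, 4:F. ✓
4: successors {6, 7}; ◇¬□¬p there: 6:F, 7:F. ✗
5: no successors, so ◇◇¬□¬p fails. ✗
6: no successors, so ◇◇¬□¬p fails. ✗
7: no successors, so ◇◇¬□¬p fails. ✗

{2, 3}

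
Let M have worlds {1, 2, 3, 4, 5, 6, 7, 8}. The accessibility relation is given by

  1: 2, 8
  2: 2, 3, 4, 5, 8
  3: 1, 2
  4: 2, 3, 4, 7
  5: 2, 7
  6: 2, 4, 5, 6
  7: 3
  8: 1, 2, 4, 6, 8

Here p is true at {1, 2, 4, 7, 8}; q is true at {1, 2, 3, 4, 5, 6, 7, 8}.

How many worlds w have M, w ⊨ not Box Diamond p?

1: Box Diamond p is T. ✗
2: Box Diamond p is T. ✗
3: Box Diamond p is T. ✗
4: Box Diamond p is F. ✓
5: Box Diamond p is F. ✓
6: Box Diamond p is T. ✗
7: Box Diamond p is T. ✗
8: Box Diamond p is T. ✗
Satisfying worlds: {4, 5}.

2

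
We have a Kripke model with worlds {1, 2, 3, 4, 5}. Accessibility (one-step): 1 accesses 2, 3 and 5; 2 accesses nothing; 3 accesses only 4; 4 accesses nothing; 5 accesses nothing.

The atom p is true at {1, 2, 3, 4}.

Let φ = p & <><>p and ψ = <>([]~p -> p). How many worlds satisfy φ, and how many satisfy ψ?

For p & <><>p:
1: p is T, <><>p is T. ✓
2: p is T, <><>p is F. ✗
3: p is T, <><>p is F. ✗
4: p is T, <><>p is F. ✗
5: p is F, <><>p is F. ✗
— 1 world.
For <>([]~p -> p):
1: successors {2, 3, 5}; []~p -> p there: 2:T, 3:T, 5:F. ✓
2: no successors, so <>([]~p -> p) fails. ✗
3: successors {4}; []~p -> p there: 4:T. ✓
4: no successors, so <>([]~p -> p) fails. ✗
5: no successors, so <>([]~p -> p) fails. ✗
— 2 worlds.

1 and 2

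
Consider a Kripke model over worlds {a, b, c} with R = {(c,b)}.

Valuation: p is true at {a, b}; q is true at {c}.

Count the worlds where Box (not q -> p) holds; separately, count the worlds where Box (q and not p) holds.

3 and 2

For Box (not q -> p):
a: no successors, so Box (not q -> p) holds vacuously. ✓
b: no successors, so Box (not q -> p) holds vacuously. ✓
c: successors {b}; not q -> p there: b:T. ✓
— 3 worlds.
For Box (q and not p):
a: no successors, so Box (q and not p) holds vacuously. ✓
b: no successors, so Box (q and not p) holds vacuously. ✓
c: successors {b}; q and not p there: b:F. ✗
— 2 worlds.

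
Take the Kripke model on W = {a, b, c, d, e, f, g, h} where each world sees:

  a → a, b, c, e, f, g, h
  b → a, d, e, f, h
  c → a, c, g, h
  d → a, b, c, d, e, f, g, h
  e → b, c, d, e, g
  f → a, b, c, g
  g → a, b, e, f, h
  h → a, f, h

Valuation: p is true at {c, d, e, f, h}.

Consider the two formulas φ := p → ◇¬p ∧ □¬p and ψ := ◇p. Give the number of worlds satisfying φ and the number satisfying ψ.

For p → ◇¬p ∧ □¬p:
a: p is F, ◇¬p ∧ □¬p is F. ✓
b: p is F, ◇¬p ∧ □¬p is F. ✓
c: p is T, ◇¬p ∧ □¬p is F. ✗
d: p is T, ◇¬p ∧ □¬p is F. ✗
e: p is T, ◇¬p ∧ □¬p is F. ✗
f: p is T, ◇¬p ∧ □¬p is F. ✗
g: p is F, ◇¬p ∧ □¬p is F. ✓
h: p is T, ◇¬p ∧ □¬p is F. ✗
— 3 worlds.
For ◇p:
a: successors {a, b, c, e, f, g, h}; p there: a:F, b:F, c:T, e:T, f:T, g:F, h:T. ✓
b: successors {a, d, e, f, h}; p there: a:F, d:T, e:T, f:T, h:T. ✓
c: successors {a, c, g, h}; p there: a:F, c:T, g:F, h:T. ✓
d: successors {a, b, c, d, e, f, g, h}; p there: a:F, b:F, c:T, d:T, e:T, f:T, g:F, h:T. ✓
e: successors {b, c, d, e, g}; p there: b:F, c:T, d:T, e:T, g:F. ✓
f: successors {a, b, c, g}; p there: a:F, b:F, c:T, g:F. ✓
g: successors {a, b, e, f, h}; p there: a:F, b:F, e:T, f:T, h:T. ✓
h: successors {a, f, h}; p there: a:F, f:T, h:T. ✓
— 8 worlds.

3 and 8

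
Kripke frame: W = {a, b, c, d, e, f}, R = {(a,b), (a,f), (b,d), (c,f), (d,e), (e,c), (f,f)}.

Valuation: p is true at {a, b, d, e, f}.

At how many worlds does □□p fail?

a: successors {b, f}; □p there: b:T, f:T. ✓
b: successors {d}; □p there: d:T. ✓
c: successors {f}; □p there: f:T. ✓
d: successors {e}; □p there: e:F. ✗
e: successors {c}; □p there: c:T. ✓
f: successors {f}; □p there: f:T. ✓
Satisfying worlds: {a, b, c, e, f}.
So □□p fails at the other 1 world.

1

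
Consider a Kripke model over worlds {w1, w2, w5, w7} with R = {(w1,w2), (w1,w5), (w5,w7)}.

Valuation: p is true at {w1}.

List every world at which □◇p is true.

w1: successors {w2, w5}; ◇p there: w2:F, w5:F. ✗
w2: no successors, so □◇p holds vacuously. ✓
w5: successors {w7}; ◇p there: w7:F. ✗
w7: no successors, so □◇p holds vacuously. ✓

{w2, w7}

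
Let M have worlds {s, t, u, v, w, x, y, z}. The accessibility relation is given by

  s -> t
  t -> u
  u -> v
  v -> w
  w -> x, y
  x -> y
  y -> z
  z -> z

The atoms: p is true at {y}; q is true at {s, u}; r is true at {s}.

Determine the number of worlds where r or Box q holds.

2

s: r is T, Box q is F. ✓
t: r is F, Box q is T. ✓
u: r is F, Box q is F. ✗
v: r is F, Box q is F. ✗
w: r is F, Box q is F. ✗
x: r is F, Box q is F. ✗
y: r is F, Box q is F. ✗
z: r is F, Box q is F. ✗
Satisfying worlds: {s, t}.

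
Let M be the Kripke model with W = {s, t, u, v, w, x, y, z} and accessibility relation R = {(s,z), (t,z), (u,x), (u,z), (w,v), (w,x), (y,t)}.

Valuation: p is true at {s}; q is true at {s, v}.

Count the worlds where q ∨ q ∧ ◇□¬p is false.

6

s: q is T, q ∧ ◇□¬p is T. ✓
t: q is F, q ∧ ◇□¬p is F. ✗
u: q is F, q ∧ ◇□¬p is F. ✗
v: q is T, q ∧ ◇□¬p is F. ✓
w: q is F, q ∧ ◇□¬p is F. ✗
x: q is F, q ∧ ◇□¬p is F. ✗
y: q is F, q ∧ ◇□¬p is F. ✗
z: q is F, q ∧ ◇□¬p is F. ✗
Satisfying worlds: {s, v}.
So q ∨ q ∧ ◇□¬p fails at the other 6 worlds.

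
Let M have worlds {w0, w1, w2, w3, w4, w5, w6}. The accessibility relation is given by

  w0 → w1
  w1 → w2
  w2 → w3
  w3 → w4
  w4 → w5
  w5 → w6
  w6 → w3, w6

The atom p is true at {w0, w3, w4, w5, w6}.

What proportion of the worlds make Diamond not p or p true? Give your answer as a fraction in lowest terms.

w0: Diamond not p is T, p is T. ✓
w1: Diamond not p is T, p is F. ✓
w2: Diamond not p is F, p is F. ✗
w3: Diamond not p is F, p is T. ✓
w4: Diamond not p is F, p is T. ✓
w5: Diamond not p is F, p is T. ✓
w6: Diamond not p is F, p is T. ✓
That's 6 of 7 worlds, so 6/7.

6/7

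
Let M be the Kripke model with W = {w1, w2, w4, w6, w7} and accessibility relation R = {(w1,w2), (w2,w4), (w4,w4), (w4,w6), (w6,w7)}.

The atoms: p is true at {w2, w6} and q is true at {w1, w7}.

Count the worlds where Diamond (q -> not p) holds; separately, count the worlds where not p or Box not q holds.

For Diamond (q -> not p):
w1: successors {w2}; q -> not p there: w2:T. ✓
w2: successors {w4}; q -> not p there: w4:T. ✓
w4: successors {w4, w6}; q -> not p there: w4:T, w6:T. ✓
w6: successors {w7}; q -> not p there: w7:T. ✓
w7: no successors, so Diamond (q -> not p) fails. ✗
— 4 worlds.
For not p or Box not q:
w1: not p is T, Box not q is T. ✓
w2: not p is F, Box not q is T. ✓
w4: not p is T, Box not q is T. ✓
w6: not p is F, Box not q is F. ✗
w7: not p is T, Box not q is T. ✓
— 4 worlds.

4 and 4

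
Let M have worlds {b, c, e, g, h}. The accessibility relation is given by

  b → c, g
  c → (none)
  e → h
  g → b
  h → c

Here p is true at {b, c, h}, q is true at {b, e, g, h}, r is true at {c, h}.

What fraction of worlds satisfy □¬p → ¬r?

b: □¬p is F, ¬r is T. ✓
c: □¬p is T, ¬r is F. ✗
e: □¬p is F, ¬r is T. ✓
g: □¬p is F, ¬r is T. ✓
h: □¬p is F, ¬r is F. ✓
That's 4 of 5 worlds, so 4/5.

4/5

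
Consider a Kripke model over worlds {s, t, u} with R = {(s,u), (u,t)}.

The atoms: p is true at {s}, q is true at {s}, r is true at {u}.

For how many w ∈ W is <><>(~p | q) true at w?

1

s: successors {u}; <>(~p | q) there: u:T. ✓
t: no successors, so <><>(~p | q) fails. ✗
u: successors {t}; <>(~p | q) there: t:F. ✗
Satisfying worlds: {s}.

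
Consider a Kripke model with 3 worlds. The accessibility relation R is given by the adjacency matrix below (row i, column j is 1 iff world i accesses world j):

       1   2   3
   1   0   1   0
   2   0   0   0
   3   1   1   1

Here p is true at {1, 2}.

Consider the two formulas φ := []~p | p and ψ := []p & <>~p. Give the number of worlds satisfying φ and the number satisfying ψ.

For []~p | p:
1: []~p is F, p is T. ✓
2: []~p is T, p is T. ✓
3: []~p is F, p is F. ✗
— 2 worlds.
For []p & <>~p:
1: []p is T, <>~p is F. ✗
2: []p is T, <>~p is F. ✗
3: []p is F, <>~p is T. ✗
— 0 worlds.

2 and 0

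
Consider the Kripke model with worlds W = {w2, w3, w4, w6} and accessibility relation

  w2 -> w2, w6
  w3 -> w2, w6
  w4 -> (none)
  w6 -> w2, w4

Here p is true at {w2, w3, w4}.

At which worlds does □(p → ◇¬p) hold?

{w2, w3, w4}

w2: successors {w2, w6}; p → ◇¬p there: w2:T, w6:T. ✓
w3: successors {w2, w6}; p → ◇¬p there: w2:T, w6:T. ✓
w4: no successors, so □(p → ◇¬p) holds vacuously. ✓
w6: successors {w2, w4}; p → ◇¬p there: w2:T, w4:F. ✗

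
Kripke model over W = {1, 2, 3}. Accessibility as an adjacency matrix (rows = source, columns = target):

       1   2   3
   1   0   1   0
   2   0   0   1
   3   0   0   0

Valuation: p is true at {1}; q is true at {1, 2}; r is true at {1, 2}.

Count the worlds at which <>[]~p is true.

1: successors {2}; []~p there: 2:T. ✓
2: successors {3}; []~p there: 3:T. ✓
3: no successors, so <>[]~p fails. ✗
Satisfying worlds: {1, 2}.

2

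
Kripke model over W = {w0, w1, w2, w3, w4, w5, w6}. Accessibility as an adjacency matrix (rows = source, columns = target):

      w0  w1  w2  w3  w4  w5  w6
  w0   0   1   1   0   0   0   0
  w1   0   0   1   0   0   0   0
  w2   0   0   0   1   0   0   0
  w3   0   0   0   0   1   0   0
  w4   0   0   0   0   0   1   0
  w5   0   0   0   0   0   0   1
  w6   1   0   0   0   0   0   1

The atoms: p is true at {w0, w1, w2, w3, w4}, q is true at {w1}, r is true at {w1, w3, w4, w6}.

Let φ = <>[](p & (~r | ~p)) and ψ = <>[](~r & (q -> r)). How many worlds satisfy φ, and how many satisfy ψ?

1 and 2

For <>[](p & (~r | ~p)):
w0: successors {w1, w2}; [](p & (~r | ~p)) there: w1:T, w2:F. ✓
w1: successors {w2}; [](p & (~r | ~p)) there: w2:F. ✗
w2: successors {w3}; [](p & (~r | ~p)) there: w3:F. ✗
w3: successors {w4}; [](p & (~r | ~p)) there: w4:F. ✗
w4: successors {w5}; [](p & (~r | ~p)) there: w5:F. ✗
w5: successors {w6}; [](p & (~r | ~p)) there: w6:F. ✗
w6: successors {w0, w6}; [](p & (~r | ~p)) there: w0:F, w6:F. ✗
— 1 world.
For <>[](~r & (q -> r)):
w0: successors {w1, w2}; [](~r & (q -> r)) there: w1:T, w2:F. ✓
w1: successors {w2}; [](~r & (q -> r)) there: w2:F. ✗
w2: successors {w3}; [](~r & (q -> r)) there: w3:F. ✗
w3: successors {w4}; [](~r & (q -> r)) there: w4:T. ✓
w4: successors {w5}; [](~r & (q -> r)) there: w5:F. ✗
w5: successors {w6}; [](~r & (q -> r)) there: w6:F. ✗
w6: successors {w0, w6}; [](~r & (q -> r)) there: w0:F, w6:F. ✗
— 2 worlds.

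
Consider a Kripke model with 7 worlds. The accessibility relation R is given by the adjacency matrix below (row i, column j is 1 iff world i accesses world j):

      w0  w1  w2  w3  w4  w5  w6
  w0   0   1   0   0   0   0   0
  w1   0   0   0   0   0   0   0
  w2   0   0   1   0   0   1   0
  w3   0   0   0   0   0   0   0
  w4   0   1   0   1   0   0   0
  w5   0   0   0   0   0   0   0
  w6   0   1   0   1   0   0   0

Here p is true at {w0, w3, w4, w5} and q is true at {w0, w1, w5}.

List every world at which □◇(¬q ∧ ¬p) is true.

{w1, w3, w5}

w0: successors {w1}; ◇(¬q ∧ ¬p) there: w1:F. ✗
w1: no successors, so □◇(¬q ∧ ¬p) holds vacuously. ✓
w2: successors {w2, w5}; ◇(¬q ∧ ¬p) there: w2:T, w5:F. ✗
w3: no successors, so □◇(¬q ∧ ¬p) holds vacuously. ✓
w4: successors {w1, w3}; ◇(¬q ∧ ¬p) there: w1:F, w3:F. ✗
w5: no successors, so □◇(¬q ∧ ¬p) holds vacuously. ✓
w6: successors {w1, w3}; ◇(¬q ∧ ¬p) there: w1:F, w3:F. ✗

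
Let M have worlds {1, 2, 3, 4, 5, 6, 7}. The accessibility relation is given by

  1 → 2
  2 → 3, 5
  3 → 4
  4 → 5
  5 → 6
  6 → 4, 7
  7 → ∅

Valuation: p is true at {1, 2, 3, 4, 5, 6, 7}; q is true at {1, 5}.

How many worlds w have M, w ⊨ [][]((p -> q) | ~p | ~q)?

1: successors {2}; []((p -> q) | ~p | ~q) there: 2:T. ✓
2: successors {3, 5}; []((p -> q) | ~p | ~q) there: 3:T, 5:T. ✓
3: successors {4}; []((p -> q) | ~p | ~q) there: 4:T. ✓
4: successors {5}; []((p -> q) | ~p | ~q) there: 5:T. ✓
5: successors {6}; []((p -> q) | ~p | ~q) there: 6:T. ✓
6: successors {4, 7}; []((p -> q) | ~p | ~q) there: 4:T, 7:T. ✓
7: no successors, so [][]((p -> q) | ~p | ~q) holds vacuously. ✓
Satisfying worlds: {1, 2, 3, 4, 5, 6, 7}.

7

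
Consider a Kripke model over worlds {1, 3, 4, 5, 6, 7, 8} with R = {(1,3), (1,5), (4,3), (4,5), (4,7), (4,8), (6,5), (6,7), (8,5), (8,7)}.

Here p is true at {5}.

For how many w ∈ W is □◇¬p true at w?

3

1: successors {3, 5}; ◇¬p there: 3:F, 5:F. ✗
3: no successors, so □◇¬p holds vacuously. ✓
4: successors {3, 5, 7, 8}; ◇¬p there: 3:F, 5:F, 7:F, 8:T. ✗
5: no successors, so □◇¬p holds vacuously. ✓
6: successors {5, 7}; ◇¬p there: 5:F, 7:F. ✗
7: no successors, so □◇¬p holds vacuously. ✓
8: successors {5, 7}; ◇¬p there: 5:F, 7:F. ✗
Satisfying worlds: {3, 5, 7}.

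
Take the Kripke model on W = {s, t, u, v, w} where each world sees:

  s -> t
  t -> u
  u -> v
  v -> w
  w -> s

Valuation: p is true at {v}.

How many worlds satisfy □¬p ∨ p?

4

s: □¬p is T, p is F. ✓
t: □¬p is T, p is F. ✓
u: □¬p is F, p is F. ✗
v: □¬p is T, p is T. ✓
w: □¬p is T, p is F. ✓
Satisfying worlds: {s, t, v, w}.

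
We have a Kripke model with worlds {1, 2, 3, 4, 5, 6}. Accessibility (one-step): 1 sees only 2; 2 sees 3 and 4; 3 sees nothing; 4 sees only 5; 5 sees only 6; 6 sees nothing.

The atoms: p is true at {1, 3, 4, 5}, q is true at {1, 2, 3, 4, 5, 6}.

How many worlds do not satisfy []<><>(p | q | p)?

3

1: successors {2}; <><>(p | q | p) there: 2:T. ✓
2: successors {3, 4}; <><>(p | q | p) there: 3:F, 4:T. ✗
3: no successors, so []<><>(p | q | p) holds vacuously. ✓
4: successors {5}; <><>(p | q | p) there: 5:F. ✗
5: successors {6}; <><>(p | q | p) there: 6:F. ✗
6: no successors, so []<><>(p | q | p) holds vacuously. ✓
Satisfying worlds: {1, 3, 6}.
So []<><>(p | q | p) fails at the other 3 worlds.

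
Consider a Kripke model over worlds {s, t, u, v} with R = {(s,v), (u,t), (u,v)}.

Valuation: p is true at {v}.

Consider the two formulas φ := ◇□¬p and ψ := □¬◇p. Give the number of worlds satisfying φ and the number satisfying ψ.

For ◇□¬p:
s: successors {v}; □¬p there: v:T. ✓
t: no successors, so ◇□¬p fails. ✗
u: successors {t, v}; □¬p there: t:T, v:T. ✓
v: no successors, so ◇□¬p fails. ✗
— 2 worlds.
For □¬◇p:
s: successors {v}; ¬◇p there: v:T. ✓
t: no successors, so □¬◇p holds vacuously. ✓
u: successors {t, v}; ¬◇p there: t:T, v:T. ✓
v: no successors, so □¬◇p holds vacuously. ✓
— 4 worlds.

2 and 4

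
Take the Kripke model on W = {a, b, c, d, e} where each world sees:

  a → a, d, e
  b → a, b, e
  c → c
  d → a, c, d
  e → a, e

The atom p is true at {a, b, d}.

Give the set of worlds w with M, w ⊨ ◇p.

a: successors {a, d, e}; p there: a:T, d:T, e:F. ✓
b: successors {a, b, e}; p there: a:T, b:T, e:F. ✓
c: successors {c}; p there: c:F. ✗
d: successors {a, c, d}; p there: a:T, c:F, d:T. ✓
e: successors {a, e}; p there: a:T, e:F. ✓

{a, b, d, e}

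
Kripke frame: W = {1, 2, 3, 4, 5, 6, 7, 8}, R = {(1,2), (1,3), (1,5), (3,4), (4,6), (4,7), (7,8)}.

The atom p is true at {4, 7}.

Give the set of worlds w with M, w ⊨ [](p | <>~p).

{2, 3, 5, 6, 8}

1: successors {2, 3, 5}; p | <>~p there: 2:F, 3:F, 5:F. ✗
2: no successors, so [](p | <>~p) holds vacuously. ✓
3: successors {4}; p | <>~p there: 4:T. ✓
4: successors {6, 7}; p | <>~p there: 6:F, 7:T. ✗
5: no successors, so [](p | <>~p) holds vacuously. ✓
6: no successors, so [](p | <>~p) holds vacuously. ✓
7: successors {8}; p | <>~p there: 8:F. ✗
8: no successors, so [](p | <>~p) holds vacuously. ✓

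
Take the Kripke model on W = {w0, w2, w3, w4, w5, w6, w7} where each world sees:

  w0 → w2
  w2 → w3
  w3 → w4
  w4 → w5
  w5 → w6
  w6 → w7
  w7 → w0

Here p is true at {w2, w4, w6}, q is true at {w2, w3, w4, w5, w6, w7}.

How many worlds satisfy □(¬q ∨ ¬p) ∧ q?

w0: □(¬q ∨ ¬p) is F, q is F. ✗
w2: □(¬q ∨ ¬p) is T, q is T. ✓
w3: □(¬q ∨ ¬p) is F, q is T. ✗
w4: □(¬q ∨ ¬p) is T, q is T. ✓
w5: □(¬q ∨ ¬p) is F, q is T. ✗
w6: □(¬q ∨ ¬p) is T, q is T. ✓
w7: □(¬q ∨ ¬p) is T, q is T. ✓
Satisfying worlds: {w2, w4, w6, w7}.

4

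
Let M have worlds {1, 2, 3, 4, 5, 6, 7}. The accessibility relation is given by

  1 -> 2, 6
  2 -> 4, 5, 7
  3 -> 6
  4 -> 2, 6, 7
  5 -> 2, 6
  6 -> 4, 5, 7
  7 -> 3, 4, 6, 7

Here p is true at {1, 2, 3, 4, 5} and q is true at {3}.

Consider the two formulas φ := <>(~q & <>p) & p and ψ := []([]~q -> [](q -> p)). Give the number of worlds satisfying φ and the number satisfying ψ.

For <>(~q & <>p) & p:
1: <>(~q & <>p) is T, p is T. ✓
2: <>(~q & <>p) is T, p is T. ✓
3: <>(~q & <>p) is T, p is T. ✓
4: <>(~q & <>p) is T, p is T. ✓
5: <>(~q & <>p) is T, p is T. ✓
6: <>(~q & <>p) is T, p is F. ✗
7: <>(~q & <>p) is T, p is F. ✗
— 5 worlds.
For []([]~q -> [](q -> p)):
1: successors {2, 6}; []~q -> [](q -> p) there: 2:T, 6:T. ✓
2: successors {4, 5, 7}; []~q -> [](q -> p) there: 4:T, 5:T, 7:T. ✓
3: successors {6}; []~q -> [](q -> p) there: 6:T. ✓
4: successors {2, 6, 7}; []~q -> [](q -> p) there: 2:T, 6:T, 7:T. ✓
5: successors {2, 6}; []~q -> [](q -> p) there: 2:T, 6:T. ✓
6: successors {4, 5, 7}; []~q -> [](q -> p) there: 4:T, 5:T, 7:T. ✓
7: successors {3, 4, 6, 7}; []~q -> [](q -> p) there: 3:T, 4:T, 6:T, 7:T. ✓
— 7 worlds.

5 and 7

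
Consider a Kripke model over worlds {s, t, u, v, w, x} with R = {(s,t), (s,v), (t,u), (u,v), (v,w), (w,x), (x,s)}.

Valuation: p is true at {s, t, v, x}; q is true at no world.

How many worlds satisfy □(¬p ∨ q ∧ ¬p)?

2

s: successors {t, v}; ¬p ∨ q ∧ ¬p there: t:F, v:F. ✗
t: successors {u}; ¬p ∨ q ∧ ¬p there: u:T. ✓
u: successors {v}; ¬p ∨ q ∧ ¬p there: v:F. ✗
v: successors {w}; ¬p ∨ q ∧ ¬p there: w:T. ✓
w: successors {x}; ¬p ∨ q ∧ ¬p there: x:F. ✗
x: successors {s}; ¬p ∨ q ∧ ¬p there: s:F. ✗
Satisfying worlds: {t, v}.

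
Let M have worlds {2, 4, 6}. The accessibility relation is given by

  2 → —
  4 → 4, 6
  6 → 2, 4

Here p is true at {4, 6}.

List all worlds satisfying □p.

{2, 4}

2: no successors, so □p holds vacuously. ✓
4: successors {4, 6}; p there: 4:T, 6:T. ✓
6: successors {2, 4}; p there: 2:F, 4:T. ✗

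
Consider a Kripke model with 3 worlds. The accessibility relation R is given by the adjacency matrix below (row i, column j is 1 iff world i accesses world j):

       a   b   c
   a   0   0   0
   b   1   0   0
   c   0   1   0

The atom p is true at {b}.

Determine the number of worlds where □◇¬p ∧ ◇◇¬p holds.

1

a: □◇¬p is T, ◇◇¬p is F. ✗
b: □◇¬p is F, ◇◇¬p is F. ✗
c: □◇¬p is T, ◇◇¬p is T. ✓
Satisfying worlds: {c}.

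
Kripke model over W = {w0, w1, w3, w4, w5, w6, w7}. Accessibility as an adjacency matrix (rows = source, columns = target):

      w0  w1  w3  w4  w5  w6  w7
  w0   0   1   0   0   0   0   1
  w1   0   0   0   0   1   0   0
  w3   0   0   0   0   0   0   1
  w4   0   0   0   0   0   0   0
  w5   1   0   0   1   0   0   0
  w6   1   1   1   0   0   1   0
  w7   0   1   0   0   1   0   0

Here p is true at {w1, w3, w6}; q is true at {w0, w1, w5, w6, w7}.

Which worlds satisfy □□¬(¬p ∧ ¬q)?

w0: successors {w1, w7}; □¬(¬p ∧ ¬q) there: w1:T, w7:T. ✓
w1: successors {w5}; □¬(¬p ∧ ¬q) there: w5:F. ✗
w3: successors {w7}; □¬(¬p ∧ ¬q) there: w7:T. ✓
w4: no successors, so □□¬(¬p ∧ ¬q) holds vacuously. ✓
w5: successors {w0, w4}; □¬(¬p ∧ ¬q) there: w0:T, w4:T. ✓
w6: successors {w0, w1, w3, w6}; □¬(¬p ∧ ¬q) there: w0:T, w1:T, w3:T, w6:T. ✓
w7: successors {w1, w5}; □¬(¬p ∧ ¬q) there: w1:T, w5:F. ✗

{w0, w3, w4, w5, w6}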